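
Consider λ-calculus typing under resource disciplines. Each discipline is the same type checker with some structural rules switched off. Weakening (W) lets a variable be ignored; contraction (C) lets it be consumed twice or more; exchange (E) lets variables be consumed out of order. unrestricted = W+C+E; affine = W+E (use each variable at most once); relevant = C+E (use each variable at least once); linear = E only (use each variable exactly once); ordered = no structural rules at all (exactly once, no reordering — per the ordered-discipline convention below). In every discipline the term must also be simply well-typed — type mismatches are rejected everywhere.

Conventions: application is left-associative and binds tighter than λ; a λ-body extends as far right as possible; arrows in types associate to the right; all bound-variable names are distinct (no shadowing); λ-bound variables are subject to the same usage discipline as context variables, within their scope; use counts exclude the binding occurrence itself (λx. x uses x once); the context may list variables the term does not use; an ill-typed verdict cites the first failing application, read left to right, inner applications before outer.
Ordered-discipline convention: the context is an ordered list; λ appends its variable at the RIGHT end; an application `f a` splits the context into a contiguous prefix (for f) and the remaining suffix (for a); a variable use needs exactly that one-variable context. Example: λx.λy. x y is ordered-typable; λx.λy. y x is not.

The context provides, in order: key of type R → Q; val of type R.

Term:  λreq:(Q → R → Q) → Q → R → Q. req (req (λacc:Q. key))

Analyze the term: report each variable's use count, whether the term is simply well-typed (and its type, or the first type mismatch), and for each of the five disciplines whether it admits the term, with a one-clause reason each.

variable uses: key ×1, val ×0, req (λ-bound) ×2, acc (λ-bound) ×0
order of uses: req, req, key
typing: ✓ — ((Q → R → Q) → Q → R → Q) → Q → R → Q
ordered ✗ (needs contraction — req ×2; needs weakening: val, acc unused)
linear ✗ (needs contraction — req ×2; needs weakening: val, acc unused)
affine ✗ (needs contraction — req ×2)
relevant ✗ (needs weakening: val, acc unused)
unrestricted ✓ (well-typed at ((Q → R → Q) → Q → R → Q) → Q → R → Q; no restrictions here)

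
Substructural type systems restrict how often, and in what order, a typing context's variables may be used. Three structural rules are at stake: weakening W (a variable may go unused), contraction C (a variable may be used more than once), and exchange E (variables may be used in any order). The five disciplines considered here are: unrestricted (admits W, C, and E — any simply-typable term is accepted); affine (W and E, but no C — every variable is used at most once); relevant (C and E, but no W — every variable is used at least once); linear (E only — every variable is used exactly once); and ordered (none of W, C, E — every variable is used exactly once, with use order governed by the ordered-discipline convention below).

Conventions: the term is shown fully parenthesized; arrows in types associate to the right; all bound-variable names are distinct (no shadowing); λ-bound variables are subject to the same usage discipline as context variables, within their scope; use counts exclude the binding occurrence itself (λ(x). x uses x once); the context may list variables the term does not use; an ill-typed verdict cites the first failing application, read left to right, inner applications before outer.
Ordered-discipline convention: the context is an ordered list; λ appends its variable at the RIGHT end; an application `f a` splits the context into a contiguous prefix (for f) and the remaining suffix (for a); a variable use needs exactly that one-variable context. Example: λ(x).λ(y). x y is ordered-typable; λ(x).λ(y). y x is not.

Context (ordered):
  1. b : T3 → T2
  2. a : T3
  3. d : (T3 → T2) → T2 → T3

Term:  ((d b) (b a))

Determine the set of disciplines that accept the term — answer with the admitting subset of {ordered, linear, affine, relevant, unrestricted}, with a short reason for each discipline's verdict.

accepted by: relevant, unrestricted
use counts: b: 2×, a: 1×, d: 1×
use order (left to right): d, b, b, a
typing: well-typed — term : T3
ordered ✗ (uses contraction: b ×2)
linear ✗ (uses contraction: b ×2)
affine ✗ (uses contraction: b ×2)
relevant ✓ (none of b, a, d goes unused)
unrestricted ✓ (well-typed at T3; no restrictions here)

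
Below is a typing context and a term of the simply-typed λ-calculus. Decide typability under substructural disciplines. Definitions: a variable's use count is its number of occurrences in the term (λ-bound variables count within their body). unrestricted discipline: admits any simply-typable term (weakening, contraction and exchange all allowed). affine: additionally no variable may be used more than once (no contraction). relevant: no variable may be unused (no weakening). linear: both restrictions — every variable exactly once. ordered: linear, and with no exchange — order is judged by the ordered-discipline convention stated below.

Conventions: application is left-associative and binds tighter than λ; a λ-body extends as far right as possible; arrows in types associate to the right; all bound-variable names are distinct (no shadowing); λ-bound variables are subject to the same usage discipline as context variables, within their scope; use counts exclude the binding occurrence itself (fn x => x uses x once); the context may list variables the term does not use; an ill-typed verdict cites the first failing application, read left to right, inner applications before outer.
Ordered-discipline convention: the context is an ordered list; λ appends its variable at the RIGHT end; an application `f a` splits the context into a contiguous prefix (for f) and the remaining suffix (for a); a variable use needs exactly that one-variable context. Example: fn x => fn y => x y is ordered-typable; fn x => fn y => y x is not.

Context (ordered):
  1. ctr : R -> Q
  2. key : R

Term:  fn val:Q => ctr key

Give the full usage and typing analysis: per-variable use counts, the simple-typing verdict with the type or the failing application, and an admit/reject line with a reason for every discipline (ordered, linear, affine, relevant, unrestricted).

usage: ctr ×1; key ×1; val [bound] ×0
left-to-right use order: ctr, key
typing: ✓ — Q -> Q
ordered: ✗, val left unused
linear: ✗, val left unused
affine: ✓, ctr, key, val: no repeats, contraction unneeded
relevant: ✗, val left unused
unrestricted: ✓, well-typed at Q -> Q; no restrictions here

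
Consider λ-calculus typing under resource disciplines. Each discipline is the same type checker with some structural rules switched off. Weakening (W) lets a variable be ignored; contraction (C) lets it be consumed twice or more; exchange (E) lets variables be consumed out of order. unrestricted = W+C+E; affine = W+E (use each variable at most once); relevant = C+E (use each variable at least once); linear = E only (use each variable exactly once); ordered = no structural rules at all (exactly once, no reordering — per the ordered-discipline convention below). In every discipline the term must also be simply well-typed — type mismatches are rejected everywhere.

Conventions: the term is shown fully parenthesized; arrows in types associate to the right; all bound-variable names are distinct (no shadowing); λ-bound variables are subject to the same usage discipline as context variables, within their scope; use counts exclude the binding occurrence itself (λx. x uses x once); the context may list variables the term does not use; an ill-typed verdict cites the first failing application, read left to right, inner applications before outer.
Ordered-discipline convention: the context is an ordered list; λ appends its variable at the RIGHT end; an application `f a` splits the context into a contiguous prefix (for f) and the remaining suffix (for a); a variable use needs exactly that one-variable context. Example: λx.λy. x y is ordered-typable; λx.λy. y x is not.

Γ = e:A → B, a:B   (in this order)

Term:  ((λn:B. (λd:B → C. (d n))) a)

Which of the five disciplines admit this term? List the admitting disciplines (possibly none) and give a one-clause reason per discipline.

admitting disciplines: affine, unrestricted
usage: e ×0, a ×1, n [bound] ×1, d [bound] ×1
uses in reading order: d, n, a
typing: the term checks, with type (B → C) → C
ordered ✗ (unused: e — weakening required)
linear ✗ (unused: e — weakening required)
affine ✓ (at most one use each (e, a, n, d))
relevant ✗ (unused: e — weakening required)
unrestricted ✓ (type-checks ((B → C) → C) and nothing is barred)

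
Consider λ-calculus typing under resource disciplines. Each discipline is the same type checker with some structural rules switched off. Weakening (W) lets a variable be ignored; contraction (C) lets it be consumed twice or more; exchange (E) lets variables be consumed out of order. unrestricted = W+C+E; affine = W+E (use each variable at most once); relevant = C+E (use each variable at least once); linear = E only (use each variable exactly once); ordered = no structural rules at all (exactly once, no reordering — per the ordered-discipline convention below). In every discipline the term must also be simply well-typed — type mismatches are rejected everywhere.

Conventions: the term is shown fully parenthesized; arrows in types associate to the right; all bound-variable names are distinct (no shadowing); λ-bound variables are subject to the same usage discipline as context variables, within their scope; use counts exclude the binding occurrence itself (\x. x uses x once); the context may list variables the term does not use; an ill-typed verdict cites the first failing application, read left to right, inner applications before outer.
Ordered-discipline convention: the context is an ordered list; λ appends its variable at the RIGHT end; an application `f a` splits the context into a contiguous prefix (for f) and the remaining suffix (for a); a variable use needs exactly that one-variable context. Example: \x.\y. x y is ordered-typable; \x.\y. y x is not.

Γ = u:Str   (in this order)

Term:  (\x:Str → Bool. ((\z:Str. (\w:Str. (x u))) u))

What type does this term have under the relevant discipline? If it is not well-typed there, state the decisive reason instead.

not well-typed under relevant — needs weakening: z, w unused
variable uses: u ×2, x [bound] ×1, z [bound] ×0, w [bound] ×0
left-to-right use order: x, u, u
typing: well-typed at (Str → Bool) → Str → Bool
per-discipline verdicts: ordered ✗ | linear ✗ | affine ✗ | relevant ✗ | unrestricted ✓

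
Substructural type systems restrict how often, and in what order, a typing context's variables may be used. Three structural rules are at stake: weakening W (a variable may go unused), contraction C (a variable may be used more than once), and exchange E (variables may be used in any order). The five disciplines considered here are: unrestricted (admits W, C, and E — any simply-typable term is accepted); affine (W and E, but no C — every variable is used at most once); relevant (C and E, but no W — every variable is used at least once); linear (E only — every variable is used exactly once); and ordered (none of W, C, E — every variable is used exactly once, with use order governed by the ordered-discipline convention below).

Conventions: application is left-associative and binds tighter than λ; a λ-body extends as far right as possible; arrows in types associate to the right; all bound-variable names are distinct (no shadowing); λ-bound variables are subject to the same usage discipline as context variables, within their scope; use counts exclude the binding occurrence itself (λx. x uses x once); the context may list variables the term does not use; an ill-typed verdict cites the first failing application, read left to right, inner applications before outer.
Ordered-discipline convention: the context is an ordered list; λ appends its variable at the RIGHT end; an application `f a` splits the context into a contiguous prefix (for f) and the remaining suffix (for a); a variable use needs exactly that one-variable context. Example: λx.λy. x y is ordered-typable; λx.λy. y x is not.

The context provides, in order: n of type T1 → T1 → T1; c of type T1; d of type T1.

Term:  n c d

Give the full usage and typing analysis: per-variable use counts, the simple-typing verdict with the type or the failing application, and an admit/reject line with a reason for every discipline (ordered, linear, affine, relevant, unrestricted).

use counts: n ×1; c ×1; d ×1
uses in reading order: n, c, d
typing: ✓ — T1
ordered ✓ (n, c, d once each; derivable with no W/C/E)
linear ✓ (exactly-once usage across n, c, d)
affine ✓ (at most one use each (n, c, d))
relevant ✓ (every one of n, c, d appears)
unrestricted ✓ (typability at T1 is all that's needed)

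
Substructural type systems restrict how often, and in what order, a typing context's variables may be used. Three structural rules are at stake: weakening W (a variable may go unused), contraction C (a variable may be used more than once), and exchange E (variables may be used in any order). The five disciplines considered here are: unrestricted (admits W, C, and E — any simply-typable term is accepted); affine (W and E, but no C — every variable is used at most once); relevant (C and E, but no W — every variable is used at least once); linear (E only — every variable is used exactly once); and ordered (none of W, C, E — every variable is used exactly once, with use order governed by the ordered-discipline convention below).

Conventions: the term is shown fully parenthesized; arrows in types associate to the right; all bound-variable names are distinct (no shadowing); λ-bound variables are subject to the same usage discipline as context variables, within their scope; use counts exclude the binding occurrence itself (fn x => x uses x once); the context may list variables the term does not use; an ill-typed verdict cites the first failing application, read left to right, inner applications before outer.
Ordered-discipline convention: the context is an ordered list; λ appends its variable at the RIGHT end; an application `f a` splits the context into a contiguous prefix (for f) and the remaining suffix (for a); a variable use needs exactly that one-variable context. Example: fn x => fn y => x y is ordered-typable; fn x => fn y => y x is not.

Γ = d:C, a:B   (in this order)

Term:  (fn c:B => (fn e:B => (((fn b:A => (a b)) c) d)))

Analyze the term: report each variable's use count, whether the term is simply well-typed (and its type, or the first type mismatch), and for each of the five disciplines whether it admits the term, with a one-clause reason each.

usage: d ×1, a ×1, c [bound] ×1, e [bound] ×0, b [bound] ×1
order of uses: a, b, c, d
typing: ill-typed: applying a non-function (B)
ordered ✗ (the type mismatch rejects it)
linear ✗ (not simply typable)
affine ✗ (fails simple typing)
relevant ✗ (a type mismatch blocks all five)
unrestricted ✗ (the type mismatch rejects it)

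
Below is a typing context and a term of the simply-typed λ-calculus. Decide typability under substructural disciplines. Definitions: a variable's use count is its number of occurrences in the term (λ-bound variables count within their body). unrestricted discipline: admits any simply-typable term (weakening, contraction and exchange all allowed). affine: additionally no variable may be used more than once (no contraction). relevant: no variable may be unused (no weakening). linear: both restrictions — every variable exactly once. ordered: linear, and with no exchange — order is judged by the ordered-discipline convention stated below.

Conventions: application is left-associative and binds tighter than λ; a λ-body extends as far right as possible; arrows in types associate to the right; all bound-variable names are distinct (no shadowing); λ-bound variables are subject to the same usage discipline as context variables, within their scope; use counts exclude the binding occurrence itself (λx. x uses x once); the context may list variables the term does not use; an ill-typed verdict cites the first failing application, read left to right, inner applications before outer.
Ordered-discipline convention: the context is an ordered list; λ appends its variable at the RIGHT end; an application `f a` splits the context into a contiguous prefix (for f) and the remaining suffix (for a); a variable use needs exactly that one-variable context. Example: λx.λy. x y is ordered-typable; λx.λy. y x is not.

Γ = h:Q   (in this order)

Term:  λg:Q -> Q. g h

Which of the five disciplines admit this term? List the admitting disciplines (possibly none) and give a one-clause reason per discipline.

admitting disciplines: linear, affine, relevant, unrestricted
variable uses: h=1; g (λ-bound)=1
use order (left to right): g, h
typing: well-typed at (Q -> Q) -> Q
ordered: ✗, no contiguous prefix/suffix split fits g, h
linear: ✓, single use per variable (h, g)
affine: ✓, none of h, g used more than once
relevant: ✓, every one of h, g appears
unrestricted: ✓, well-typed at (Q -> Q) -> Q; no restrictions here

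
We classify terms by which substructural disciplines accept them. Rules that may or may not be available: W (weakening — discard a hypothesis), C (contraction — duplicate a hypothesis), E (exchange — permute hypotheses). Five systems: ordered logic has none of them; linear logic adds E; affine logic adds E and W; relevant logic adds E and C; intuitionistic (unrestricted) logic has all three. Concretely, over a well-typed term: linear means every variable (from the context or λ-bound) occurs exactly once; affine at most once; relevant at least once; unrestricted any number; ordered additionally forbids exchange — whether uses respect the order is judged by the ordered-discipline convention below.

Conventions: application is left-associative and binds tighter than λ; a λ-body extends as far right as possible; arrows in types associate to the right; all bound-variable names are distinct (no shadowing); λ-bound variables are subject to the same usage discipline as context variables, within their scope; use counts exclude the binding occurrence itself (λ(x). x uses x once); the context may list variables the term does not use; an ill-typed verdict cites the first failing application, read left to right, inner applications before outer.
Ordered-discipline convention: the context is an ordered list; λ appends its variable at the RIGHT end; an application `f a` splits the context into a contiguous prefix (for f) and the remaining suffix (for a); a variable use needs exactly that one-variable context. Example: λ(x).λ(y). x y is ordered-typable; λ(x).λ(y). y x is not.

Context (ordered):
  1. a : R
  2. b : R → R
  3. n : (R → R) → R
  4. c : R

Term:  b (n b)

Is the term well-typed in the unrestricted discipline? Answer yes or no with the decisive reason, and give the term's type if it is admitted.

yes — type-checks (R) and nothing is barred; term : R
counts: a: 0; b: 2; n: 1; c: 0
use order (left to right): b, n, b
typing: the term checks, with type R
summary: ordered ✗, linear ✗, affine ✗, relevant ✗, unrestricted ✓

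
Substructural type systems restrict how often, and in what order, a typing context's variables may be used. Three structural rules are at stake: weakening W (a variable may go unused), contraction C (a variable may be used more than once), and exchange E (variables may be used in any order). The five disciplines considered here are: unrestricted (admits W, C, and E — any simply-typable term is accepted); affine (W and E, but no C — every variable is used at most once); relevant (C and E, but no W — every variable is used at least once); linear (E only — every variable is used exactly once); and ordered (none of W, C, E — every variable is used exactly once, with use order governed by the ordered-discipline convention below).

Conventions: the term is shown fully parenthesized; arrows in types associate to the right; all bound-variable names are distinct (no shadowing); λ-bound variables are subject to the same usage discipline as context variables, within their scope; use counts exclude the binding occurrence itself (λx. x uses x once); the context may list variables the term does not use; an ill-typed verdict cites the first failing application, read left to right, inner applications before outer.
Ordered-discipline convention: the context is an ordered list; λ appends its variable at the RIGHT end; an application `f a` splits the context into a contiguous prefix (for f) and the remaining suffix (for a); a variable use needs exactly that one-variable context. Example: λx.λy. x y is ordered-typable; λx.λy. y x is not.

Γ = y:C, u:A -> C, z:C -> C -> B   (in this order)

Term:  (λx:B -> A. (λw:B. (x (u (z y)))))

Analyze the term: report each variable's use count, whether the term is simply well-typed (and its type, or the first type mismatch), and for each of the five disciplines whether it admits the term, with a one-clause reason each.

counts: y ×1; u ×1; z ×1; x [bound] ×1; w [bound] ×0
uses in reading order: x, u, z, y
typing: ill-typed: an application expects A but receives C -> B
ordered: ✗ — the type mismatch rejects it
linear: ✗ — not simply typable
affine: ✗ — fails simple typing
relevant: ✗ — a type mismatch blocks all five
unrestricted: ✗ — the type mismatch rejects it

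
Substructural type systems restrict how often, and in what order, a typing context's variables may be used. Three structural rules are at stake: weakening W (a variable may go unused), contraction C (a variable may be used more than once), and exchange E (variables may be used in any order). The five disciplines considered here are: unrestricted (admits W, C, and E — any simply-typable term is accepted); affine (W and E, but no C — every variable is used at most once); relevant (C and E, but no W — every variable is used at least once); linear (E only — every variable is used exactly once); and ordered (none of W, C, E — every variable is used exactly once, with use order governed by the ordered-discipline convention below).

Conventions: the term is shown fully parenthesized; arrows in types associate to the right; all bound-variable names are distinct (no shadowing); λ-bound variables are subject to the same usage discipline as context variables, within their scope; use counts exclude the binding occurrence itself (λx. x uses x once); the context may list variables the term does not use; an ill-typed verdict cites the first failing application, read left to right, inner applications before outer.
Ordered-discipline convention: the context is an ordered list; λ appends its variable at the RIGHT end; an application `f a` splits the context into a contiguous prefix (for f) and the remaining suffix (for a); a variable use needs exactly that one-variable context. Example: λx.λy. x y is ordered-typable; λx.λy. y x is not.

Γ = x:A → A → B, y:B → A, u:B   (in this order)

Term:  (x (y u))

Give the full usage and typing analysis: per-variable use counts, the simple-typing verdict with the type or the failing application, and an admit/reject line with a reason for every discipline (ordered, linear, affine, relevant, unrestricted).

variable uses: x: 1; y: 1; u: 1
use order (left to right): x, y, u
typing: well-typed at A → B
ordered: ✓ — single-use (x, y, u), ordered derivation ok
linear: ✓ — single use per variable (x, y, u)
affine: ✓ — x, y, u: no repeats, contraction unneeded
relevant: ✓ — none of x, y, u goes unused
unrestricted: ✓ — well-typed at A → B; no restrictions here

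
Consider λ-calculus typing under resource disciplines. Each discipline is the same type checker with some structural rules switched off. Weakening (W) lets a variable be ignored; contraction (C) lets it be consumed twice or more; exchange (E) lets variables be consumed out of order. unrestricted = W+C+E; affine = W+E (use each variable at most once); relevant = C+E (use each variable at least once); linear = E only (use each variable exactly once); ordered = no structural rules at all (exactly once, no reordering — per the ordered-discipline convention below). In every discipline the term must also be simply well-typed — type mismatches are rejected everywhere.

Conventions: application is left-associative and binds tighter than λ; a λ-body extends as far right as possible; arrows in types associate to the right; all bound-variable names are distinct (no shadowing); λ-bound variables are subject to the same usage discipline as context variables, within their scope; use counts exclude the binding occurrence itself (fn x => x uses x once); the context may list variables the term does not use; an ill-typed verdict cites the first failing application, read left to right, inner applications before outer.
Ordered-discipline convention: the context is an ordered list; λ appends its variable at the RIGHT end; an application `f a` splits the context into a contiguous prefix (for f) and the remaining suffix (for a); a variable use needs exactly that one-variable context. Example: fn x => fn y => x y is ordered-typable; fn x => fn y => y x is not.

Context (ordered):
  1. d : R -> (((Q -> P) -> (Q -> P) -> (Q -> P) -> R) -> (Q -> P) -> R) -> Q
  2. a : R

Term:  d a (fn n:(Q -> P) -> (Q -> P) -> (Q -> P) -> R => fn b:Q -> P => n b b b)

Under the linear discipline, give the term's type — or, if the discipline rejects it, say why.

not well-typed under linear — needs contraction — b ×3
use counts: d: 1, a: 1, n (bound): 1, b (bound): 3
left-to-right use order: d, a, n, b, b, b
typing: well-typed — term : Q
summary: ordered ✗; linear ✗; affine ✗; relevant ✓; unrestricted ✓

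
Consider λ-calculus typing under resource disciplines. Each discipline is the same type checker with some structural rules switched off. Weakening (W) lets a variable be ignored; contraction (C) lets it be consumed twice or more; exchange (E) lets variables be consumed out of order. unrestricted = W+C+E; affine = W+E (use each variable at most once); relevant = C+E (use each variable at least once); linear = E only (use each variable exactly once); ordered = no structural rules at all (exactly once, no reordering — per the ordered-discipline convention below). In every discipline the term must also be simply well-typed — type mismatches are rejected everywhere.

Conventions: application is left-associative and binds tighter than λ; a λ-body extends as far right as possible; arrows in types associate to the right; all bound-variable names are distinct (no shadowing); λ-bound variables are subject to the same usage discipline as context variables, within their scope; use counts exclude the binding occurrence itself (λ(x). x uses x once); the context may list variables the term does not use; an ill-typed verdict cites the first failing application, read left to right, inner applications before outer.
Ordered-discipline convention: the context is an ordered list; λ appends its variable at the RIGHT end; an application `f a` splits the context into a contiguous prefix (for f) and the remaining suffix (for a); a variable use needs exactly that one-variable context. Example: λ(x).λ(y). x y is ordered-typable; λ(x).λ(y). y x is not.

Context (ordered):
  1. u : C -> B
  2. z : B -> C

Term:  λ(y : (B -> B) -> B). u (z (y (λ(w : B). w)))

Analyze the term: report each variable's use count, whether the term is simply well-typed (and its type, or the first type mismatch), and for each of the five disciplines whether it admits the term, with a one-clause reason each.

use counts: u: 1, z: 1, y (bound): 1, w (bound): 1
use order (left to right): u, z, y, w
typing: well-typed — term : ((B -> B) -> B) -> B
ordered ✓ (one use each (u, z, y, w); ordered split holds)
linear ✓ (exactly-once usage across u, z, y, w)
affine ✓ (u, z, y, w: no repeats, contraction unneeded)
relevant ✓ (u, z, y, w: all used, weakening unneeded)
unrestricted ✓ (well-typed at ((B -> B) -> B) -> B; no restrictions here)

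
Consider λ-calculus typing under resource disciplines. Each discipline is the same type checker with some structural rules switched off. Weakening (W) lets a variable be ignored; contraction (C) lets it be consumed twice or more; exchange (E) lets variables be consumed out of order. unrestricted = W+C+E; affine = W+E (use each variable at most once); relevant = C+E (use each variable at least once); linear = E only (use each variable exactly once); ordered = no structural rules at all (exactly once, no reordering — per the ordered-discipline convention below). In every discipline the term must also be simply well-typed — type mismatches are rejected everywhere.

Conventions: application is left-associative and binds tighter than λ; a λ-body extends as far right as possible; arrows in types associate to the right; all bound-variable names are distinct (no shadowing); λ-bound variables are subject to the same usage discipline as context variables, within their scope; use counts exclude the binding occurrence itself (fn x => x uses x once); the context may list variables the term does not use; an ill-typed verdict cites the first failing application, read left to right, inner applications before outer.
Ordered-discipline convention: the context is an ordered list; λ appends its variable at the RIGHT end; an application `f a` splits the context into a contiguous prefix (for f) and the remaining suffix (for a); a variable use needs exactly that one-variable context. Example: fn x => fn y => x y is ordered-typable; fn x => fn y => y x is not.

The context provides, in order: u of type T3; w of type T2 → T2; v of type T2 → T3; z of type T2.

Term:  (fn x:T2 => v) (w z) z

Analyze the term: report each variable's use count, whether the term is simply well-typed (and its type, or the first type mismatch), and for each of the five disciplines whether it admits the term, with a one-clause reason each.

variable uses: u ×0; w ×1; v ×1; z ×2; x (λ-bound) ×0
order of uses: v, w, z, z
typing: the term checks, with type T3
ordered ✗ (needs contraction — z ×2; needs weakening: u, x unused)
linear ✗ (needs contraction — z ×2; needs weakening: u, x unused)
affine ✗ (needs contraction — z ×2)
relevant ✗ (needs weakening: u, x unused)
unrestricted ✓ (well-typed at T3; no restrictions here)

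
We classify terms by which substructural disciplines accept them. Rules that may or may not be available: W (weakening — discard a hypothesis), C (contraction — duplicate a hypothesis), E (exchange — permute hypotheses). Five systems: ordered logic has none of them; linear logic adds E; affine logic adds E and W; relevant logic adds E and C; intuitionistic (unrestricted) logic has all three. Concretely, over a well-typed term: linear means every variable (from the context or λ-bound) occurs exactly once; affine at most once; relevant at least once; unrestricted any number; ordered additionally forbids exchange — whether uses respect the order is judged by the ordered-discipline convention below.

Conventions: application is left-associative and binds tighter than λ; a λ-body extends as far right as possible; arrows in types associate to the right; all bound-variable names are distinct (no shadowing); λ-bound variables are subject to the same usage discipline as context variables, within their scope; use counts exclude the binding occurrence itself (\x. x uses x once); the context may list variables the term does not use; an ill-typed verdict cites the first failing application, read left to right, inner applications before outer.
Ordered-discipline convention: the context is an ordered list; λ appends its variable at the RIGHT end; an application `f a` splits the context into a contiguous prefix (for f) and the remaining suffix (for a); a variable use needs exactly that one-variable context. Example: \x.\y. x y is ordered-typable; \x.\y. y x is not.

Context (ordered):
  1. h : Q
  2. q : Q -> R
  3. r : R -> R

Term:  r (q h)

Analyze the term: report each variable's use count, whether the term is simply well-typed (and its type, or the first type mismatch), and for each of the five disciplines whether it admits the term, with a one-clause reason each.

usage: h: 1×; q: 1×; r: 1×
use order (left to right): r, q, h
typing: well-typed at R
ordered: ✗, no ordered split (uses run r, q, h)
linear: ✓, exactly-once usage across h, q, r
affine: ✓, no duplicate uses among h, q, r
relevant: ✓, none of h, q, r goes unused
unrestricted: ✓, simply typable at R; W, C, E all held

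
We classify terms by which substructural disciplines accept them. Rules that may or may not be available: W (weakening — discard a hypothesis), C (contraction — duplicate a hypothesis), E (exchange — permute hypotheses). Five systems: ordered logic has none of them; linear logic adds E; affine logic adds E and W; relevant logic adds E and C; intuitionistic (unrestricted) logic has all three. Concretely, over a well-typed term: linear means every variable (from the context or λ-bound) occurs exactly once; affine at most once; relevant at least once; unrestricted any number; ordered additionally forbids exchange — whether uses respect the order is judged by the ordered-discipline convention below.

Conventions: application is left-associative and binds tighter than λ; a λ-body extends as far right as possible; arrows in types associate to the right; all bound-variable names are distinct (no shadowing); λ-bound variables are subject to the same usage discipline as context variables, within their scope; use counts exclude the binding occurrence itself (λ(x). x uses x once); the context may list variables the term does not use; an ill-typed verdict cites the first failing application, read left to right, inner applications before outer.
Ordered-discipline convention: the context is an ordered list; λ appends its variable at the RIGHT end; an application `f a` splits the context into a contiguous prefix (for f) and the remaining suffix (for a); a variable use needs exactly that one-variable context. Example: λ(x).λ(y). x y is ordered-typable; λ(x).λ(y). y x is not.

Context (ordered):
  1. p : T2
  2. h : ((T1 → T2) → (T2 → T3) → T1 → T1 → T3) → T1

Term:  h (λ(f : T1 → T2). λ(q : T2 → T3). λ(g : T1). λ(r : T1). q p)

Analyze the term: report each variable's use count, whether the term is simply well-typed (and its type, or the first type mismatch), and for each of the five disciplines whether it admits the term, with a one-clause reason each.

counts: p: 1×, h: 1×, f (λ-bound): 0×, q (λ-bound): 1×, g (λ-bound): 0×, r (λ-bound): 0×
use order (left to right): h, q, p
typing: the term checks, with type T1
ordered: ✗ — needs weakening: f, g, r unused
linear: ✗ — needs weakening: f, g, r unused
affine: ✓ — none of p, h, f, q, g, r used more than once
relevant: ✗ — needs weakening: f, g, r unused
unrestricted: ✓ — typability at T1 is all that's needed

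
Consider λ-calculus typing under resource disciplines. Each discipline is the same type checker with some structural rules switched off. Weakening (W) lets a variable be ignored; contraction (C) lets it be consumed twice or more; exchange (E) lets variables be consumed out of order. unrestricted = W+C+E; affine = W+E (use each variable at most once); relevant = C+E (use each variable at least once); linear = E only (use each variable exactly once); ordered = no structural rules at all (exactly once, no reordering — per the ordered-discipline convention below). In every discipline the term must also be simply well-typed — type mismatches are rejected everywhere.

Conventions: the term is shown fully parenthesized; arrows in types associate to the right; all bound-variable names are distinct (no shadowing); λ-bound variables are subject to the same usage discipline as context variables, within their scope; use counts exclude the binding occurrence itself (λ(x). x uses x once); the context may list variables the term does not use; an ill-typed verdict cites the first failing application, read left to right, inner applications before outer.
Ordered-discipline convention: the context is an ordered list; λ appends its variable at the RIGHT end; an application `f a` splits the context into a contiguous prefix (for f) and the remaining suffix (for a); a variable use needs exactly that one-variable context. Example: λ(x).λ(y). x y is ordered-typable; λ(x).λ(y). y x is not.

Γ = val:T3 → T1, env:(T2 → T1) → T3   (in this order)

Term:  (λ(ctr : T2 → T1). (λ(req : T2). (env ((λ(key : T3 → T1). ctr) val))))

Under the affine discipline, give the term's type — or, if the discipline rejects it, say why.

term : (T2 → T1) → T2 → T3
counts: val ×1; env ×1; ctr [bound] ×1; req [bound] ×0; key [bound] ×0
left-to-right use order: env, ctr, val
typing: the term checks, with type (T2 → T1) → T2 → T3
per-discipline verdicts: ordered ✗ · linear ✗ · affine ✓ · relevant ✗ · unrestricted ✓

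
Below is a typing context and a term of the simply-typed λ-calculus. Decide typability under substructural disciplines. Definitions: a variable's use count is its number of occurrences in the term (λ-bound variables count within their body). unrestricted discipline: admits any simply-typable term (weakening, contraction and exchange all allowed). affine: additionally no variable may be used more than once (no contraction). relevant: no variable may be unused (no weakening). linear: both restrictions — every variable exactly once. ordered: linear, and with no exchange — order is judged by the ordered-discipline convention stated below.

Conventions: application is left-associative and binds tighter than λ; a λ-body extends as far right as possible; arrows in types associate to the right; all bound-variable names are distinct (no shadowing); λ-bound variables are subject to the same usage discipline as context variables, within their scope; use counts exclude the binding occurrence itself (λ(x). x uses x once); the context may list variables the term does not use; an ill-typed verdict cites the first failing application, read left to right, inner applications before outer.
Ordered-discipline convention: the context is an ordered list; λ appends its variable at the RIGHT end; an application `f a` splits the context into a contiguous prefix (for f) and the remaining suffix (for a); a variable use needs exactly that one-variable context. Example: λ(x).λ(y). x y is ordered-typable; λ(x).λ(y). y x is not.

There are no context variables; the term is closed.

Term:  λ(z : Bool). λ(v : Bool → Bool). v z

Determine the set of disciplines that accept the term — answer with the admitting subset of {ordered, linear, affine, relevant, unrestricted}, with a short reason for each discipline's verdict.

admitted in: linear, affine, relevant, unrestricted
use counts: z (bound): 1, v (bound): 1
uses in reading order: v, z
typing: well-typed — term : Bool → (Bool → Bool) → Bool
ordered ✗ (no ordered split (uses run v, z))
linear ✓ (single use per variable (z, v))
affine ✓ (at most one use each (z, v))
relevant ✓ (every one of z, v appears)
unrestricted ✓ (simply typable at Bool → (Bool → Bool) → Bool; W, C, E all held)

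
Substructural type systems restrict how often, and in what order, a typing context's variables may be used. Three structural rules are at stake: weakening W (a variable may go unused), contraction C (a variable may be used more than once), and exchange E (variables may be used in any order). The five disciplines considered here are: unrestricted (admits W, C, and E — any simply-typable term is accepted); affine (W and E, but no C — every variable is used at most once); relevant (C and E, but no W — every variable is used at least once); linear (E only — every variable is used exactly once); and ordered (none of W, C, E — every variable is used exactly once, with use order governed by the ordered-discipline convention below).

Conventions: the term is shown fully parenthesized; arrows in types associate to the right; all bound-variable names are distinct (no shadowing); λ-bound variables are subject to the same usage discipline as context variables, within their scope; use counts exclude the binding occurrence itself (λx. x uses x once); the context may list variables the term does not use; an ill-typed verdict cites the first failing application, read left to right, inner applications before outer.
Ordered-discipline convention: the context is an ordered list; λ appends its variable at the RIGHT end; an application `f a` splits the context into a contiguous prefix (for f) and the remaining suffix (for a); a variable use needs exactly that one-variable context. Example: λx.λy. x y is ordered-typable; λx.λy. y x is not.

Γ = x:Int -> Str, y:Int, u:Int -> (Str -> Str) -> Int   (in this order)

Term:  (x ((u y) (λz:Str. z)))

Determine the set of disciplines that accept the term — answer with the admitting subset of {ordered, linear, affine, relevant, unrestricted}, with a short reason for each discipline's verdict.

admitted by: linear, affine, relevant, unrestricted
use counts: x ×1; y ×1; u ×1; z (λ-bound) ×1
uses in reading order: x, u, y, z
typing: ✓ — Str
ordered ✗ (use order x, u, y, z needs exchange)
linear ✓ (exactly-once usage across x, y, u, z)
affine ✓ (no duplicate uses among x, y, u, z)
relevant ✓ (at least one use each (x, y, u, z))
unrestricted ✓ (simply typable at Str; W, C, E all held)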